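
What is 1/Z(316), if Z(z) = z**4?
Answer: 1/9971220736 ≈ 1.0029e-10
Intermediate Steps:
1/Z(316) = 1/(316**4) = 1/9971220736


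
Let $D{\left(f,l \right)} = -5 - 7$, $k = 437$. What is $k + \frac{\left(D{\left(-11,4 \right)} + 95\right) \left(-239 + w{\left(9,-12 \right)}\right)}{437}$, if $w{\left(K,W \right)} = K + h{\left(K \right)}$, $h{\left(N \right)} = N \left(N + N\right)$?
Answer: $\frac{185325}{437} \approx 424.08$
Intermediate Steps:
$h{\left(N \right)} = 2 N^{2}$ ($h{\left(N \right)} = N 2 N = 2 N^{2}$)
$D{\left(f,l \right)} = -12$ ($D{\left(f,l \right)} = -5 - 7 = -12$)
$w{\left(K,W \right)} = K + 2 K^{2}$
$k + \frac{\left(D{\left(-11,4 \right)} + 95\right) \left(-239 + w{\left(9,-12 \right)}\right)}{437} = 437 + \frac{\left(-12 + 95\right) \left(-239 + 9 \left(1 + 2 \cdot 9\right)\right)}{437} = 437 + 83 \left(-239 + 9 \left(1 + 18\right)\right) \frac{1}{437} = 437 + 83 \left(-239 + 9 \cdot 19\right) \frac{1}{437} = 437 + 83 \left(-239 + 171\right) \frac{1}{437} = 437 + 83 \left(-68\right) \frac{1}{437} = 437 - \frac{5644}{437} = \frac{185325}{437}$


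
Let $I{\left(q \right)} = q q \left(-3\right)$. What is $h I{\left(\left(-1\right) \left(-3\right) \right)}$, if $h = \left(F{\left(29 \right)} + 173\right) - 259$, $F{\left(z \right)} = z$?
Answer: $1539$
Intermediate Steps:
$h = -57$ ($h = \left(29 + 173\right) - 259 = 202 - 259 = -57$)
$I{\left(q \right)} = - 3 q^{2}$ ($I{\left(q \right)} = q^{2} \left(-3\right) = - 3 q^{2}$)
$h I{\left(\left(-1\right) \left(-3\right) \right)} = - 57 \left(- 3 \left(\left(-1\right) \left(-3\right)\right)^{2}\right) = - 57 \left(- 3 \cdot 3^{2}\right) = - 57 \left(\left(-3\right) 9\right) = \left(-57\right) \left(-27\right) = 1539$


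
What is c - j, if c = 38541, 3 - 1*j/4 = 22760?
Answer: 129569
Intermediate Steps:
j = -91028 (j = 12 - 4*22760 = 12 - 91040 = -91028)
c - j = 38541 - 1*(-91028) = 38541 + 91028 = 129569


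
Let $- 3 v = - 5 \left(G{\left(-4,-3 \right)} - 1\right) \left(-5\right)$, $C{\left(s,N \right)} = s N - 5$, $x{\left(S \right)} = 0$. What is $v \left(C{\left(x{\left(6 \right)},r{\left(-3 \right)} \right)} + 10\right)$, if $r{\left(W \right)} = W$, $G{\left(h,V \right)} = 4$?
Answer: $-125$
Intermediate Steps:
$C{\left(s,N \right)} = -5 + N s$ ($C{\left(s,N \right)} = N s - 5 = -5 + N s$)
$v = -25$ ($v = - \frac{- 5 \left(4 - 1\right) \left(-5\right)}{3} = - \frac{\left(-5\right) 3 \left(-5\right)}{3} = - \frac{\left(-15\right) \left(-5\right)}{3} = \left(- \frac{1}{3}\right) 75 = -25$)
$v \left(C{\left(x{\left(6 \right)},r{\left(-3 \right)} \right)} + 10\right) = - 25 \left(\left(-5 - 0\right) + 10\right) = - 25 \left(\left(-5 + 0\right) + 10\right) = - 25 \left(-5 + 10\right) = \left(-25\right) 5 = -125$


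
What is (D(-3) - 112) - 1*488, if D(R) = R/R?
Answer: -599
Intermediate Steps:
D(R) = 1
(D(-3) - 112) - 1*488 = (1 - 112) - 1*488 = -111 - 488 = -599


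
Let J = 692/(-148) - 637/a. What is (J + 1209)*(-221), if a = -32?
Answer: -320337069/1184 ≈ -2.7056e+5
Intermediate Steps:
J = 18033/1184 (J = 692/(-148) - 637/(-32) = 692*(-1/148) - 637*(-1/32) = -173/37 + 637/32 = 18033/1184 ≈ 15.231)
(J + 1209)*(-221) = (18033/1184 + 1209)*(-221) = (1449489/1184)*(-221) = -320337069/1184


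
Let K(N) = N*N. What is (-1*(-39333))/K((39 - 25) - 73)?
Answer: 39333/3481 ≈ 11.299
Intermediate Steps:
K(N) = N²
(-1*(-39333))/K((39 - 25) - 73) = (-1*(-39333))/(((39 - 25) - 73)²) = 39333/((14 - 73)²) = 39333/((-59)²) = 39333/3481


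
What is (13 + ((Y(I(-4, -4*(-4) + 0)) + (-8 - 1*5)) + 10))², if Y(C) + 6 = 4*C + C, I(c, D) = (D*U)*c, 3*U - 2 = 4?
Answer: 404496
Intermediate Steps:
U = 2 (U = ⅔ + (⅓)*4 = ⅔ + 4/3 = 2)
I(c, D) = 2*D*c (I(c, D) = (D*2)*c = (2*D)*c = 2*D*c)
Y(C) = -6 + 5*C (Y(C) = -6 + (4*C + C) = -6 + 5*C)
(13 + ((Y(I(-4, -4*(-4) + 0)) + (-8 - 1*5)) + 10))² = (13 + (((-6 + 5*(2*(-4*(-4) + 0)*(-4))) + (-8 - 1*5)) + 10))² = (13 + (((-6 + 5*(2*(16 + 0)*(-4))) + (-8 - 5)) + 10))² = (13 + (((-6 + 5*(2*16*(-4))) - 13) + 10))² = (13 + (((-6 + 5*(-128)) - 13) + 10))² = (13 + (((-6 - 640) - 13) + 10))² = (13 + ((-646 - 13) + 10))² = (13 + (-659 + 10))² = (13 - 649)² = (-636)² = 404496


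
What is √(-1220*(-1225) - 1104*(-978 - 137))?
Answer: 2*√681365 ≈ 1650.9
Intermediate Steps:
√(-1220*(-1225) - 1104*(-978 - 137)) = √(1494500 - 1104*(-1115)) = √(1494500 + 1230960) = √2725460 = 2*√681365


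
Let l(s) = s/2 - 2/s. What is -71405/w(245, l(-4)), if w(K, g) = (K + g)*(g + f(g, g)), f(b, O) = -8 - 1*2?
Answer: 285620/11201 ≈ 25.500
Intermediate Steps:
f(b, O) = -10 (f(b, O) = -8 - 2 = -10)
l(s) = s/2 - 2/s (l(s) = s*(1/2) - 2/s = s/2 - 2/s)
w(K, g) = (-10 + g)*(K + g) (w(K, g) = (K + g)*(g - 10) = (K + g)*(-10 + g) = (-10 + g)*(K + g))
-71405/w(245, l(-4)) = -71405/(((1/2)*(-4) - 2/(-4))**2 - 10*245 - 10*((1/2)*(-4) - 2/(-4)) + 245*((1/2)*(-4) - 2/(-4))) = -71405/((-2 - 2*(-1/4))**2 - 2450 - 10*(-2 - 2*(-1/4)) + 245*(-2 - 2*(-1/4))) = -71405/((-2 + 1/2)**2 - 2450 - 10*(-2 + 1/2) + 245*(-2 + 1/2)) = -71405/((-3/2)**2 - 2450 - 10*(-3/2) + 245*(-3/2)) = -71405/(9/4 - 2450 + 15 - 735/2) = -71405/(-11201/4) = -71405*(-4/11201) = 285620/11201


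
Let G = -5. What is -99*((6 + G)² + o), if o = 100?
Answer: -9999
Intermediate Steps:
-99*((6 + G)² + o) = -99*((6 - 5)² + 100) = -99*(1² + 100) = -99*(1 + 100) = -99*101 = -9999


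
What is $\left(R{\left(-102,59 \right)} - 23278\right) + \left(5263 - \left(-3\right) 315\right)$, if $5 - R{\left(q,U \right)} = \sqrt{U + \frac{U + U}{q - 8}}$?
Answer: $-17065 - \frac{3 \sqrt{19470}}{55} \approx -17073.0$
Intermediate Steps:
$R{\left(q,U \right)} = 5 - \sqrt{U + \frac{2 U}{-8 + q}}$ ($R{\left(q,U \right)} = 5 - \sqrt{U + \frac{U + U}{q - 8}} = 5 - \sqrt{U + \frac{2 U}{-8 + q}}$)
$\left(R{\left(-102,59 \right)} - 23278\right) + \left(5263 - \left(-3\right) 315\right) = \left(\left(5 - \sqrt{\frac{59 \left(-6 - 102\right)}{-8 - 102}}\right) - 23278\right) + \left(5263 - \left(-3\right) 315\right) = \left(\left(5 - \sqrt{59 \frac{1}{-110} \left(-108\right)}\right) - 23278\right) + \left(5263 - -945\right) = \left(\left(5 - \sqrt{59 \left(- \frac{1}{110}\right) \left(-108\right)}\right) - 23278\right) + \left(5263 + 945\right) = \left(\left(5 - \sqrt{\frac{3186}{55}}\right) - 23278\right) + 6208 = \left(\left(5 - \frac{3 \sqrt{19470}}{55}\right) - 23278\right) + 6208 = \left(-23273 - \frac{3 \sqrt{19470}}{55}\right) + 6208 = -17065 - \frac{3 \sqrt{19470}}{55}$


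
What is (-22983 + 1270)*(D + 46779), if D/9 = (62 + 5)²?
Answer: -1892939340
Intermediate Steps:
D = 40401 (D = 9*(62 + 5)² = 9*67² = 9*4489 = 40401)
(-22983 + 1270)*(D + 46779) = (-22983 + 1270)*(40401 + 46779) = -21713*87180 = -1892939340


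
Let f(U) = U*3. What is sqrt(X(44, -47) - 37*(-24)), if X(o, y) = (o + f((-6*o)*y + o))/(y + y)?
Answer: 2*sqrt(270673)/47 ≈ 22.139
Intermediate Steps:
f(U) = 3*U
X(o, y) = (4*o - 18*o*y)/(2*y) (X(o, y) = (o + 3*((-6*o)*y + o))/(y + y) = (o + 3*(-6*o*y + o))/((2*y)) = (o + 3*(o - 6*o*y))*(1/(2*y)) = (o + (3*o - 18*o*y))*(1/(2*y)) = (4*o - 18*o*y)*(1/(2*y)) = (4*o - 18*o*y)/(2*y))
sqrt(X(44, -47) - 37*(-24)) = sqrt(44*(2 - 9*(-47))/(-47) - 37*(-24)) = sqrt(44*(-1/47)*(2 + 423) + 888) = sqrt(44*(-1/47)*425 + 888) = sqrt(-18700/47 + 888) = sqrt(23036/47) = 2*sqrt(270673)/47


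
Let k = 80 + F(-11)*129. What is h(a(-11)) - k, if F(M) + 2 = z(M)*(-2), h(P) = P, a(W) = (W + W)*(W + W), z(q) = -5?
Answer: -628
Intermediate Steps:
a(W) = 4*W**2 (a(W) = (2*W)*(2*W) = 4*W**2)
F(M) = 8 (F(M) = -2 - 5*(-2) = -2 + 10 = 8)
k = 1112 (k = 80 + 8*129 = 80 + 1032 = 1112)
h(a(-11)) - k = 4*(-11)**2 - 1*1112 = 4*121 - 1112 = 484 - 1112 = -628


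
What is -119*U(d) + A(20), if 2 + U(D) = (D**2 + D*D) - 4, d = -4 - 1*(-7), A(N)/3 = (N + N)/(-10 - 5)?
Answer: -1436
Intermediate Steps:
A(N) = -2*N/5 (A(N) = 3*((N + N)/(-10 - 5)) = 3*((2*N)/(-15)) = 3*((2*N)*(-1/15)) = 3*(-2*N/15) = -2*N/5)
d = 3 (d = -4 + 7 = 3)
U(D) = -6 + 2*D**2 (U(D) = -2 + ((D**2 + D*D) - 4) = -2 + ((D**2 + D**2) - 4) = -2 + (2*D**2 - 4) = -2 + (-4 + 2*D**2) = -6 + 2*D**2)
-119*U(d) + A(20) = -119*(-6 + 2*3**2) - 2/5*20 = -119*(-6 + 2*9) - 8 = -119*(-6 + 18) - 8 = -119*12 - 8 = -1428 - 8 = -1436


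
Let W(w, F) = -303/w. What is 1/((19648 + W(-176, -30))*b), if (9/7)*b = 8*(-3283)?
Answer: -198/79476364331 ≈ -2.4913e-9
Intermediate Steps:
b = -183848/9 (b = 7*(8*(-3283))/9 = (7/9)*(-26264) = -183848/9 ≈ -20428.)
1/((19648 + W(-176, -30))*b) = 1/((19648 - 303/(-176))*(-183848/9)) = -9/183848/(19648 - 303*(-1/176)) = -9/183848/(19648 + 303/176) = -9/183848/(3458351/176) = (176/3458351)*(-9/183848) = -198/79476364331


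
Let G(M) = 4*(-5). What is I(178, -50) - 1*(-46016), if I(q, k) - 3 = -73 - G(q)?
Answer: 45966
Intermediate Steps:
G(M) = -20
I(q, k) = -50 (I(q, k) = 3 + (-73 - 1*(-20)) = 3 + (-73 + 20) = 3 - 53 = -50)
I(178, -50) - 1*(-46016) = -50 - 1*(-46016) = -50 + 46016 = 45966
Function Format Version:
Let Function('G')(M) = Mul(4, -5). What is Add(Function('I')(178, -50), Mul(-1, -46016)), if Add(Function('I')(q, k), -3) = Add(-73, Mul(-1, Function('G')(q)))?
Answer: 45966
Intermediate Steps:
Function('G')(M) = -20
Function('I')(q, k) = -50 (Function('I')(q, k) = Add(3, Add(-73, Mul(-1, -20))) = Add(3, Add(-73, 20)) = Add(3, -53) = -50)
Add(Function('I')(178, -50), Mul(-1, -46016)) = Add(-50, Mul(-1, -46016)) = Add(-50, 46016) = 45966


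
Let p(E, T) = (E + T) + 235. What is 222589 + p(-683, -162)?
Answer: 221979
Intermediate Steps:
p(E, T) = 235 + E + T
222589 + p(-683, -162) = 222589 + (235 - 683 - 162) = 222589 - 610 = 221979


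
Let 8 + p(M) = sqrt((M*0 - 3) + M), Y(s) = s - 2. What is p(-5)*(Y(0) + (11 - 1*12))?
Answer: 24 - 6*I*sqrt(2) ≈ 24.0 - 8.4853*I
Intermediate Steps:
Y(s) = -2 + s
p(M) = -8 + sqrt(-3 + M) (p(M) = -8 + sqrt((M*0 - 3) + M) = -8 + sqrt((0 - 3) + M) = -8 + sqrt(-3 + M))
p(-5)*(Y(0) + (11 - 1*12)) = (-8 + sqrt(-3 - 5))*((-2 + 0) + (11 - 1*12)) = (-8 + sqrt(-8))*(-2 + (11 - 12)) = (-8 + 2*I*sqrt(2))*(-2 - 1) = (-8 + 2*I*sqrt(2))*(-3) = 24 - 6*I*sqrt(2)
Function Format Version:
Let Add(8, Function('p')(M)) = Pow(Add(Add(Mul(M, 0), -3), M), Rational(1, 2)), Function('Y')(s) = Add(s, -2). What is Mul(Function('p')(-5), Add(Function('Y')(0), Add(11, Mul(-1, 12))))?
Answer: Add(24, Mul(-6, I, Pow(2, Rational(1, 2)))) ≈ Add(24.000, Mul(-8.4853, I))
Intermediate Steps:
Function('Y')(s) = Add(-2, s)
Function('p')(M) = Add(-8, Pow(Add(-3, M), Rational(1, 2))) (Function('p')(M) = Add(-8, Pow(Add(Add(Mul(M, 0), -3), M), Rational(1, 2))) = Add(-8, Pow(Add(Add(0, -3), M), Rational(1, 2))) = Add(-8, Pow(Add(-3, M), Rational(1, 2))))
Mul(Function('p')(-5), Add(Function('Y')(0), Add(11, Mul(-1, 12)))) = Mul(Add(-8, Pow(Add(-3, -5), Rational(1, 2))), Add(Add(-2, 0), Add(11, Mul(-1, 12)))) = Mul(Add(-8, Pow(-8, Rational(1, 2))), Add(-2, Add(11, -12))) = Mul(Add(-8, Mul(2, I, Pow(2, Rational(1, 2)))), Add(-2, -1)) = Mul(Add(-8, Mul(2, I, Pow(2, Rational(1, 2)))), -3) = Add(24, Mul(-6, I, Pow(2, Rational(1, 2))))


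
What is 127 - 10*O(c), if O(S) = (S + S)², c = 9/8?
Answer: 611/8 ≈ 76.375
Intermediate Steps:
c = 9/8 (c = 9*(⅛) = 9/8 ≈ 1.1250)
O(S) = 4*S² (O(S) = (2*S)² = 4*S²)
127 - 10*O(c) = 127 - 40*(9/8)² = 127 - 40*81/64 = 127 - 10*81/16 = 127 - 405/8 = 611/8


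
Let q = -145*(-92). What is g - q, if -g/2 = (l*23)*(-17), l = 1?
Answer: -12558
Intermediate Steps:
q = 13340
g = 782 (g = -2*1*23*(-17) = -46*(-17) = -2*(-391) = 782)
g - q = 782 - 1*13340 = 782 - 13340 = -12558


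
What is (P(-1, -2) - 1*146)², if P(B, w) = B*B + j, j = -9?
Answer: 23716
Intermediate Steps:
P(B, w) = -9 + B² (P(B, w) = B*B - 9 = B² - 9 = -9 + B²)
(P(-1, -2) - 1*146)² = ((-9 + (-1)²) - 1*146)² = ((-9 + 1) - 146)² = (-8 - 146)² = (-154)² = 23716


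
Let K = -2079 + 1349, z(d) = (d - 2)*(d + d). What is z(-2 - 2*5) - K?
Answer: 1066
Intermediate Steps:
z(d) = 2*d*(-2 + d) (z(d) = (-2 + d)*(2*d) = 2*d*(-2 + d))
K = -730
z(-2 - 2*5) - K = 2*(-2 - 2*5)*(-2 + (-2 - 2*5)) - 1*(-730) = 2*(-2 - 10)*(-2 + (-2 - 10)) + 730 = 2*(-12)*(-2 - 12) + 730 = 2*(-12)*(-14) + 730 = 336 + 730 = 1066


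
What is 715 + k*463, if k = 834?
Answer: 386857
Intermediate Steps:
715 + k*463 = 715 + 834*463 = 715 + 386142 = 386857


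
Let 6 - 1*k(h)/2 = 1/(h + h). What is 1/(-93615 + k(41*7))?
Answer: -287/26864062 ≈ -1.0683e-5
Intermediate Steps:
k(h) = 12 - 1/h (k(h) = 12 - 2/(h + h) = 12 - 2*1/(2*h) = 12 - 1/h)
1/(-93615 + k(41*7)) = 1/(-93615 + (12 - 1/(41*7))) = 1/(-93615 + (12 - 1/287)) = 1/(-93615 + 3443/287) = 1/(-26864062/287) = -287/26864062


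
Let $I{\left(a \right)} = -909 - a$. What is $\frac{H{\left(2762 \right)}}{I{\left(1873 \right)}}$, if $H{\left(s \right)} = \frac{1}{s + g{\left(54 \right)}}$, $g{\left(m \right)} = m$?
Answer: $- \frac{1}{7834112} \approx -1.2765 \cdot 10^{-7}$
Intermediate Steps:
$H{\left(s \right)} = \frac{1}{54 + s}$ ($H{\left(s \right)} = \frac{1}{s + 54} = \frac{1}{54 + s}$)
$\frac{H{\left(2762 \right)}}{I{\left(1873 \right)}} = \frac{1}{\left(54 + 2762\right) \left(-909 - 1873\right)} = \frac{1}{2816 \left(-909 - 1873\right)} = \frac{1}{2816 \left(-2782\right)} = \frac{1}{2816} \left(- \frac{1}{2782}\right) = - \frac{1}{7834112}$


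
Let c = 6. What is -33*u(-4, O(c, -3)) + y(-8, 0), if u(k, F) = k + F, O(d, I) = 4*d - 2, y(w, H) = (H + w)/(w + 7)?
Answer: -586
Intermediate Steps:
y(w, H) = (H + w)/(7 + w)
O(d, I) = -2 + 4*d
u(k, F) = F + k
-33*u(-4, O(c, -3)) + y(-8, 0) = -33*((-2 + 4*6) - 4) + (0 - 8)/(7 - 8) = -33*((-2 + 24) - 4) - 8/(-1) = -33*(22 - 4) - 1*(-8) = -33*18 + 8 = -594 + 8 = -586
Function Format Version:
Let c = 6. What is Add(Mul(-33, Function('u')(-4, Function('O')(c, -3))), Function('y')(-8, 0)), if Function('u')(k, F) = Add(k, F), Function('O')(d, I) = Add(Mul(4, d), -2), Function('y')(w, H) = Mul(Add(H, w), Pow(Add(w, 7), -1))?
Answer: -586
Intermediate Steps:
Function('y')(w, H) = Mul(Pow(Add(7, w), -1), Add(H, w)) (Function('y')(w, H) = Mul(Add(H, w), Pow(Add(7, w), -1)) = Mul(Pow(Add(7, w), -1), Add(H, w)))
Function('O')(d, I) = Add(-2, Mul(4, d))
Function('u')(k, F) = Add(F, k)
Add(Mul(-33, Function('u')(-4, Function('O')(c, -3))), Function('y')(-8, 0)) = Add(Mul(-33, Add(Add(-2, Mul(4, 6)), -4)), Mul(Pow(Add(7, -8), -1), Add(0, -8))) = Add(Mul(-33, Add(Add(-2, 24), -4)), Mul(Pow(-1, -1), -8)) = Add(Mul(-33, Add(22, -4)), Mul(-1, -8)) = Add(Mul(-33, 18), 8) = Add(-594, 8) = -586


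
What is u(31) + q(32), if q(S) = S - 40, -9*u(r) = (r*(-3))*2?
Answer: 38/3 ≈ 12.667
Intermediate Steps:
u(r) = 2*r/3 (u(r) = -r*(-3)*2/9 = -(-3*r)*2/9 = -(-2)*r/3 = 2*r/3)
q(S) = -40 + S
u(31) + q(32) = (2/3)*31 + (-40 + 32) = 62/3 - 8 = 38/3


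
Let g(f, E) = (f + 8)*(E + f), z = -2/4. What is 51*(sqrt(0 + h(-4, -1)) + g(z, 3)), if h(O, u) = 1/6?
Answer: 3825/4 + 17*sqrt(6)/2 ≈ 977.07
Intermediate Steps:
h(O, u) = 1/6
z = -1/2 (z = -2*1/4 = -1/2 ≈ -0.50000)
g(f, E) = (8 + f)*(E + f)
51*(sqrt(0 + h(-4, -1)) + g(z, 3)) = 51*(sqrt(0 + 1/6) + ((-1/2)**2 + 8*3 + 8*(-1/2) + 3*(-1/2))) = 51*(sqrt(1/6) + (1/4 + 24 - 4 - 3/2)) = 51*(sqrt(6)/6 + 75/4) = 51*(75/4 + sqrt(6)/6) = 3825/4 + 17*sqrt(6)/2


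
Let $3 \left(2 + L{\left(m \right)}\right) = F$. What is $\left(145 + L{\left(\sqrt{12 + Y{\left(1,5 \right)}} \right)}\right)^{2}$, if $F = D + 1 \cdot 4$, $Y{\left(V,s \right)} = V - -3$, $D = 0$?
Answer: $\frac{187489}{9} \approx 20832.0$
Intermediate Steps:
$Y{\left(V,s \right)} = 3 + V$ ($Y{\left(V,s \right)} = V + 3 = 3 + V$)
$F = 4$ ($F = 0 + 1 \cdot 4 = 0 + 4 = 4$)
$L{\left(m \right)} = - \frac{2}{3}$ ($L{\left(m \right)} = -2 + \frac{1}{3} \cdot 4 = -2 + \frac{4}{3} = - \frac{2}{3}$)
$\left(145 + L{\left(\sqrt{12 + Y{\left(1,5 \right)}} \right)}\right)^{2} = \left(145 - \frac{2}{3}\right)^{2} = \left(\frac{433}{3}\right)^{2} = \frac{187489}{9}$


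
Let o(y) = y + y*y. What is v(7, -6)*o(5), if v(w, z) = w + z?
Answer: 30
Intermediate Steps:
o(y) = y + y²
v(7, -6)*o(5) = (7 - 6)*(5*(1 + 5)) = 1*(5*6) = 1*30 = 30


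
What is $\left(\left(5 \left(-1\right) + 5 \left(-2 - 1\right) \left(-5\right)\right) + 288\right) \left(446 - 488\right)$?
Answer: $-15036$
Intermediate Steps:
$\left(\left(5 \left(-1\right) + 5 \left(-2 - 1\right) \left(-5\right)\right) + 288\right) \left(446 - 488\right) = \left(\left(-5 + 5 \left(-3\right) \left(-5\right)\right) + 288\right) \left(-42\right) = \left(\left(-5 - -75\right) + 288\right) \left(-42\right) = \left(\left(-5 + 75\right) + 288\right) \left(-42\right) = \left(70 + 288\right) \left(-42\right) = 358 \left(-42\right) = -15036$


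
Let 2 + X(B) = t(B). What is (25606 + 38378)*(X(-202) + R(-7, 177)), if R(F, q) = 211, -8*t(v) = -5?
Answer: 13412646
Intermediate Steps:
t(v) = 5/8 (t(v) = -⅛*(-5) = 5/8)
X(B) = -11/8 (X(B) = -2 + 5/8 = -11/8)
(25606 + 38378)*(X(-202) + R(-7, 177)) = (25606 + 38378)*(-11/8 + 211) = 63984*(1677/8) = 13412646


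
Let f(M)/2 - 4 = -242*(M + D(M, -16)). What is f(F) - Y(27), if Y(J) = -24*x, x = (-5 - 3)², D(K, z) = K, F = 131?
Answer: -125264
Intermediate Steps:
f(M) = 8 - 968*M (f(M) = 8 + 2*(-242*(M + M)) = 8 + 2*(-484*M) = 8 - 968*M)
x = 64 (x = (-8)² = 64)
Y(J) = -1536 (Y(J) = -24*64 = -1536)
f(F) - Y(27) = (8 - 968*131) - 1*(-1536) = (8 - 126808) + 1536 = -126800 + 1536 = -125264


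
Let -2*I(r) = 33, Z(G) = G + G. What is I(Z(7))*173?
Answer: -5709/2 ≈ -2854.5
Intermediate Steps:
Z(G) = 2*G
I(r) = -33/2 (I(r) = -½*33 = -33/2)
I(Z(7))*173 = -33/2*173 = -5709/2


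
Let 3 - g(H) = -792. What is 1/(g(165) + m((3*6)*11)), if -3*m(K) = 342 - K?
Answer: 1/747 ≈ 0.0013387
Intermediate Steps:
m(K) = -114 + K/3 (m(K) = -(342 - K)/3 = -114 + K/3)
g(H) = 795 (g(H) = 3 - 1*(-792) = 3 + 792 = 795)
1/(g(165) + m((3*6)*11)) = 1/(795 + (-114 + ((3*6)*11)/3)) = 1/(795 + (-114 + (18*11)/3)) = 1/(795 + (-114 + (1/3)*198)) = 1/(795 + (-114 + 66)) = 1/(795 - 48) = 1/747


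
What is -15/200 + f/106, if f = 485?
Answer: 9541/2120 ≈ 4.5005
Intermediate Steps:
-15/200 + f/106 = -15/200 + 485/106 = -15*1/200 + 485*(1/106) = -3/40 + 485/106 = 9541/2120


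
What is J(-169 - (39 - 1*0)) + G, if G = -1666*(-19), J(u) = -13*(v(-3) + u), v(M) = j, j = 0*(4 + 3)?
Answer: 34358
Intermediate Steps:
j = 0 (j = 0*7 = 0)
v(M) = 0
J(u) = -13*u (J(u) = -13*(0 + u) = -13*u)
G = 31654 (G = -98*(-323) = 31654)
J(-169 - (39 - 1*0)) + G = -13*(-169 - (39 - 1*0)) + 31654 = -13*(-169 - (39 + 0)) + 31654 = -13*(-169 - 1*39) + 31654 = -13*(-169 - 39) + 31654 = -13*(-208) + 31654 = 2704 + 31654 = 34358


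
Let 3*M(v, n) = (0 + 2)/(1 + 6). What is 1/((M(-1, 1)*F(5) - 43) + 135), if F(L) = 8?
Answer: 21/1948 ≈ 0.010780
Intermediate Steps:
M(v, n) = 2/21 (M(v, n) = ((0 + 2)/(1 + 6))/3 = (2/7)/3 = (2*(⅐))/3 = (⅓)*(2/7) = 2/21)
1/((M(-1, 1)*F(5) - 43) + 135) = 1/(((2/21)*8 - 43) + 135) = 1/((16/21 - 43) + 135) = 1/(-887/21 + 135) = 1/(1948/21) = 21/1948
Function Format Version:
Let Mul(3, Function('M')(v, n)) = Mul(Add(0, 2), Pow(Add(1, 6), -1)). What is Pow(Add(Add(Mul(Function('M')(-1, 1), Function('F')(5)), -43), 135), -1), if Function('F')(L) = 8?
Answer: Rational(21, 1948) ≈ 0.010780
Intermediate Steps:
Function('M')(v, n) = Rational(2, 21) (Function('M')(v, n) = Mul(Rational(1, 3), Mul(Add(0, 2), Pow(Add(1, 6), -1))) = Mul(Rational(1, 3), Mul(2, Pow(7, -1))) = Mul(Rational(1, 3), Mul(2, Rational(1, 7))) = Mul(Rational(1, 3), Rational(2, 7)) = Rational(2, 21))
Pow(Add(Add(Mul(Function('M')(-1, 1), Function('F')(5)), -43), 135), -1) = Pow(Add(Add(Mul(Rational(2, 21), 8), -43), 135), -1) = Pow(Add(Add(Rational(16, 21), -43), 135), -1) = Pow(Add(Rational(-887, 21), 135), -1) = Pow(Rational(1948, 21), -1) = Rational(21, 1948)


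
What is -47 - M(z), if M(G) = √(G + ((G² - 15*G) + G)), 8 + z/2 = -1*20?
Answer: -47 - 2*√966 ≈ -109.16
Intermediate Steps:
z = -56 (z = -16 + 2*(-1*20) = -16 + 2*(-20) = -16 - 40 = -56)
M(G) = √(G² - 13*G) (M(G) = √(G + (G² - 14*G)) = √(G² - 13*G))
-47 - M(z) = -47 - √(-56*(-13 - 56)) = -47 - √(-56*(-69)) = -47 - √3864 = -47 - 2*√966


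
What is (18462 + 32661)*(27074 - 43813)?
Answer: -855747897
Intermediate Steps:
(18462 + 32661)*(27074 - 43813) = 51123*(-16739) = -855747897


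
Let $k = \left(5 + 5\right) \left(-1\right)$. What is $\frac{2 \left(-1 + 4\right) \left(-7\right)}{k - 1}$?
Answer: $\frac{42}{11} \approx 3.8182$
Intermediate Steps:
$k = -10$ ($k = 10 \left(-1\right) = -10$)
$\frac{2 \left(-1 + 4\right) \left(-7\right)}{k - 1} = \frac{2 \left(-1 + 4\right) \left(-7\right)}{-10 - 1} = \frac{2 \cdot 3 \left(-7\right)}{-10 - 1} = \frac{6 \left(-7\right)}{-11} = \left(-42\right) \left(- \frac{1}{11}\right) = \frac{42}{11}$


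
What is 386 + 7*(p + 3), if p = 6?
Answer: 449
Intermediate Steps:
386 + 7*(p + 3) = 386 + 7*(6 + 3) = 386 + 7*9 = 386 + 63 = 449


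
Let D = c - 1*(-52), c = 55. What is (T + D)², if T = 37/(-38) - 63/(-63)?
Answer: 16540489/1444 ≈ 11455.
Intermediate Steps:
T = 1/38 (T = 37*(-1/38) - 63*(-1/63) = -37/38 + 1 = 1/38 ≈ 0.026316)
D = 107 (D = 55 - 1*(-52) = 55 + 52 = 107)
(T + D)² = (1/38 + 107)² = (4067/38)² = 16540489/1444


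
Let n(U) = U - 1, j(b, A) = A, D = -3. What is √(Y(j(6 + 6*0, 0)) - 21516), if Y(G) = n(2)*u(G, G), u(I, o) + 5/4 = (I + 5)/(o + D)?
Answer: I*√774681/6 ≈ 146.69*I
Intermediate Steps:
n(U) = -1 + U
u(I, o) = -5/4 + (5 + I)/(-3 + o) (u(I, o) = -5/4 + (I + 5)/(o - 3) = -5/4 + (5 + I)/(-3 + o))
Y(G) = (35 - G)/(4*(-3 + G)) (Y(G) = (-1 + 2)*((35 - 5*G + 4*G)/(4*(-3 + G))) = 1*((35 - G)/(4*(-3 + G))) = (35 - G)/(4*(-3 + G)))
√(Y(j(6 + 6*0, 0)) - 21516) = √((35 - 1*0)/(4*(-3 + 0)) - 21516) = √((¼)*(35 + 0)/(-3) - 21516) = √((¼)*(-⅓)*35 - 21516) = √(-35/12 - 21516) = √(-258227/12) = I*√774681/6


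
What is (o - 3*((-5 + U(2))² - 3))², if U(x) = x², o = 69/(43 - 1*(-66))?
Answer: 522729/11881 ≈ 43.997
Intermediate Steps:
o = 69/109 (o = 69/(43 + 66) = 69/109 ≈ 0.63303)
(o - 3*((-5 + U(2))² - 3))² = (69/109 - 3*((-5 + 2²)² - 3))² = (69/109 - 3*((-5 + 4)² - 3))² = (69/109 - 3*((-1)² - 3))² = (69/109 - 3*(1 - 3))² = (69/109 - 3*(-2))² = (69/109 + 6)² = (723/109)² = 522729/11881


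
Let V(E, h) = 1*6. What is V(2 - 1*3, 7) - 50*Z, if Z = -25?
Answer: 1256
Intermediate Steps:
V(E, h) = 6
V(2 - 1*3, 7) - 50*Z = 6 - 50*(-25) = 6 + 1250 = 1256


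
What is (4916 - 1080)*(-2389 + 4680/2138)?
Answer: -9787557836/1069 ≈ -9.1558e+6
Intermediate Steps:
(4916 - 1080)*(-2389 + 4680/2138) = 3836*(-2389 + 4680*(1/2138)) = 3836*(-2389 + 2340/1069) = 3836*(-2551501/1069) = -9787557836/1069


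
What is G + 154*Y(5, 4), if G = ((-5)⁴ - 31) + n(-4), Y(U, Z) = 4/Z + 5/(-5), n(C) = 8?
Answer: 602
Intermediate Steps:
Y(U, Z) = -1 + 4/Z (Y(U, Z) = 4/Z + 5*(-⅕) = 4/Z - 1 = -1 + 4/Z)
G = 602 (G = ((-5)⁴ - 31) + 8 = (625 - 31) + 8 = 594 + 8 = 602)
G + 154*Y(5, 4) = 602 + 154*((4 - 1*4)/4) = 602 + 154*((4 - 4)/4) = 602 + 154*((¼)*0) = 602 + 154*0 = 602 + 0 = 602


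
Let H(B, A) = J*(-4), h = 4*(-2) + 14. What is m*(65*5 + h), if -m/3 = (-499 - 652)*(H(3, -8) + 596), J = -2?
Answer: 690337572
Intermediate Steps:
h = 6 (h = -8 + 14 = 6)
H(B, A) = 8 (H(B, A) = -2*(-4) = 8)
m = 2085612 (m = -3*(-499 - 652)*(8 + 596) = -(-3453)*604 = -3*(-695204) = 2085612)
m*(65*5 + h) = 2085612*(65*5 + 6) = 2085612*(325 + 6) = 2085612*331 = 690337572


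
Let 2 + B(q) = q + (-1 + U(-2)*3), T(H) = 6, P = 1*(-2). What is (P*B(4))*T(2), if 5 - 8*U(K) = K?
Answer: -87/2 ≈ -43.500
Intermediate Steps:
P = -2
U(K) = 5/8 - K/8
B(q) = -3/8 + q (B(q) = -2 + (q + (-1 + (5/8 - ⅛*(-2))*3)) = -2 + (q + (-1 + (5/8 + ¼)*3)) = -2 + (q + (-1 + (7/8)*3)) = -2 + (q + (-1 + 21/8)) = -2 + (q + 13/8) = -2 + (13/8 + q) = -3/8 + q)
(P*B(4))*T(2) = -2*(-3/8 + 4)*6 = -2*29/8*6 = -29/4*6 = -87/2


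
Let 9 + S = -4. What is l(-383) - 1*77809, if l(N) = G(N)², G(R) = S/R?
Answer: -11413724232/146689 ≈ -77809.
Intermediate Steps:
S = -13 (S = -9 - 4 = -13)
G(R) = -13/R
l(N) = 169/N² (l(N) = (-13/N)² = 169/N²)
l(-383) - 1*77809 = 169/(-383)² - 1*77809 = 169*(1/146689) - 77809 = 169/146689 - 77809 = -11413724232/146689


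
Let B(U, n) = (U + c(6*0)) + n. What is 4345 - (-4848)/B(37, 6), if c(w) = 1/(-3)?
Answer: 35669/8 ≈ 4458.6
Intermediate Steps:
c(w) = -⅓
B(U, n) = -⅓ + U + n (B(U, n) = (U - ⅓) + n = (-⅓ + U) + n = -⅓ + U + n)
4345 - (-4848)/B(37, 6) = 4345 - (-4848)/(-⅓ + 37 + 6) = 4345 - (-4848)/128/3 = 4345 - (-4848)*3/128 = 4345 - 1*(-909/8) = 4345 + 909/8 = 35669/8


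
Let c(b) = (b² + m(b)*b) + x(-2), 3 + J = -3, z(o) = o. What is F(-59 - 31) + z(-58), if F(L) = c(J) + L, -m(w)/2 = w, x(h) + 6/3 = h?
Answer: -188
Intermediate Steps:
x(h) = -2 + h
m(w) = -2*w
J = -6 (J = -3 - 3 = -6)
c(b) = -4 - b² (c(b) = (b² + (-2*b)*b) + (-2 - 2) = (b² - 2*b²) - 4 = -b² - 4 = -4 - b²)
F(L) = -40 + L (F(L) = (-4 - 1*(-6)²) + L = (-4 - 1*36) + L = (-4 - 36) + L = -40 + L)
F(-59 - 31) + z(-58) = (-40 + (-59 - 31)) - 58 = (-40 - 90) - 58 = -130 - 58 = -188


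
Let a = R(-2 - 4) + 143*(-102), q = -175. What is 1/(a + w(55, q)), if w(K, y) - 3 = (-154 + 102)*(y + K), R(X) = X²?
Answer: -1/8307 ≈ -0.00012038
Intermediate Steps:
w(K, y) = 3 - 52*K - 52*y (w(K, y) = 3 + (-154 + 102)*(y + K) = 3 - 52*(K + y) = 3 + (-52*K - 52*y) = 3 - 52*K - 52*y)
a = -14550 (a = (-2 - 4)² + 143*(-102) = (-6)² - 14586 = 36 - 14586 = -14550)
1/(a + w(55, q)) = 1/(-14550 + (3 - 52*55 - 52*(-175))) = 1/(-14550 + (3 - 2860 + 9100)) = 1/(-14550 + 6243) = 1/(-8307) = -1/8307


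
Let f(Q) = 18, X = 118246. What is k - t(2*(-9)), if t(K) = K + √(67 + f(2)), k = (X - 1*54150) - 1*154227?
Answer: -90113 - √85 ≈ -90122.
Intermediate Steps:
k = -90131 (k = (118246 - 1*54150) - 1*154227 = (118246 - 54150) - 154227 = 64096 - 154227 = -90131)
t(K) = K + √85 (t(K) = K + √(67 + 18) = K + √85)
k - t(2*(-9)) = -90131 - (2*(-9) + √85) = -90131 - (-18 + √85) = -90131 + (18 - √85) = -90113 - √85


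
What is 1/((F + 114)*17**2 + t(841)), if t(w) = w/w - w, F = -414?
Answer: -1/87540 ≈ -1.1423e-5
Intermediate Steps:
t(w) = 1 - w
1/((F + 114)*17**2 + t(841)) = 1/((-414 + 114)*17**2 + (1 - 1*841)) = 1/(-300*289 + (1 - 841)) = 1/(-86700 - 840) = 1/(-87540) = -1/87540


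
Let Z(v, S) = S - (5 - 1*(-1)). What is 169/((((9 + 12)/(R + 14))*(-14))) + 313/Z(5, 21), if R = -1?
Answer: 6563/490 ≈ 13.394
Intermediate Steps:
Z(v, S) = -6 + S (Z(v, S) = S - (5 + 1) = S - 1*6 = S - 6 = -6 + S)
169/((((9 + 12)/(R + 14))*(-14))) + 313/Z(5, 21) = 169/((((9 + 12)/(-1 + 14))*(-14))) + 313/(-6 + 21) = 169/(((21/13)*(-14))) + 313/15 = 169/(-294/13) + 313/15 = 169*(-13/294) + 313/15 = -2197/294 + 313/15 = 6563/490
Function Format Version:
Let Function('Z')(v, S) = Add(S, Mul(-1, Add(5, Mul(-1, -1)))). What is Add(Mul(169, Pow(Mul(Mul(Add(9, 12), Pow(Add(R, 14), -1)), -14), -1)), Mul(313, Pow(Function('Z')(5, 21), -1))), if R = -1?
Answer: Rational(6563, 490) ≈ 13.394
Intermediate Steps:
Function('Z')(v, S) = Add(-6, S) (Function('Z')(v, S) = Add(S, Mul(-1, Add(5, 1))) = Add(S, Mul(-1, 6)) = Add(S, -6) = Add(-6, S))
Add(Mul(169, Pow(Mul(Mul(Add(9, 12), Pow(Add(R, 14), -1)), -14), -1)), Mul(313, Pow(Function('Z')(5, 21), -1))) = Add(Mul(169, Pow(Mul(Mul(Add(9, 12), Pow(Add(-1, 14), -1)), -14), -1)), Mul(313, Pow(Add(-6, 21), -1))) = Add(Mul(169, Pow(Mul(Mul(21, Pow(13, -1)), -14), -1)), Mul(313, Pow(15, -1))) = Add(Mul(169, Pow(Mul(Mul(21, Rational(1, 13)), -14), -1)), Mul(313, Rational(1, 15))) = Add(Mul(169, Pow(Mul(Rational(21, 13), -14), -1)), Rational(313, 15)) = Add(Mul(169, Pow(Rational(-294, 13), -1)), Rational(313, 15)) = Add(Mul(169, Rational(-13, 294)), Rational(313, 15)) = Add(Rational(-2197, 294), Rational(313, 15)) = Rational(6563, 490)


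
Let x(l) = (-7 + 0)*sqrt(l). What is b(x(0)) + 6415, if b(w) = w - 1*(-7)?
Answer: 6422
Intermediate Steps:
x(l) = -7*sqrt(l)
b(w) = 7 + w (b(w) = w + 7 = 7 + w)
b(x(0)) + 6415 = (7 - 7*sqrt(0)) + 6415 = (7 - 7*0) + 6415 = (7 + 0) + 6415 = 7 + 6415 = 6422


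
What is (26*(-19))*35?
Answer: -17290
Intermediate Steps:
(26*(-19))*35 = -494*35 = -17290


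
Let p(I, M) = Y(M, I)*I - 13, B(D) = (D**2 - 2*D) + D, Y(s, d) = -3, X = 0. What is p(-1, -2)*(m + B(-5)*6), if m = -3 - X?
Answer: -1770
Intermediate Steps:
m = -3 (m = -3 - 1*0 = -3 + 0 = -3)
B(D) = D**2 - D
p(I, M) = -13 - 3*I (p(I, M) = -3*I - 13 = -13 - 3*I)
p(-1, -2)*(m + B(-5)*6) = (-13 - 3*(-1))*(-3 - 5*(-1 - 5)*6) = (-13 + 3)*(-3 - 5*(-6)*6) = -10*(-3 + 30*6) = -10*(-3 + 180) = -10*177 = -1770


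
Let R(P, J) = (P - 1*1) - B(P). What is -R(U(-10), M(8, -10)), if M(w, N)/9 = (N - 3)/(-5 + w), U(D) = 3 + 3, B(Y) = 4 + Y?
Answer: 5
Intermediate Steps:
U(D) = 6
M(w, N) = 9*(-3 + N)/(-5 + w) (M(w, N) = 9*((N - 3)/(-5 + w)) = 9*((-3 + N)/(-5 + w)) = 9*(-3 + N)/(-5 + w))
R(P, J) = -5 (R(P, J) = (P - 1*1) - (4 + P) = (P - 1) + (-4 - P) = (-1 + P) + (-4 - P) = -5)
-R(U(-10), M(8, -10)) = -1*(-5) = 5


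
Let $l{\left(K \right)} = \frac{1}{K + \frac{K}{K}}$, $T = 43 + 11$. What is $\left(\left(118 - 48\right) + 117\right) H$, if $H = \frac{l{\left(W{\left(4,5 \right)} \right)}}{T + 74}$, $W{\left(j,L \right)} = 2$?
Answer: $\frac{187}{384} \approx 0.48698$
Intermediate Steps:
$T = 54$
$l{\left(K \right)} = \frac{1}{1 + K}$ ($l{\left(K \right)} = \frac{1}{K + 1} = \frac{1}{1 + K}$)
$H = \frac{1}{384}$ ($H = \frac{1}{\left(1 + 2\right) \left(54 + 74\right)} = \frac{1}{3 \cdot 128} = \frac{1}{3} \cdot \frac{1}{128} = \frac{1}{384} \approx 0.0026042$)
$\left(\left(118 - 48\right) + 117\right) H = \left(\left(118 - 48\right) + 117\right) \frac{1}{384} = \left(70 + 117\right) \frac{1}{384} = 187 \cdot \frac{1}{384} = \frac{187}{384}$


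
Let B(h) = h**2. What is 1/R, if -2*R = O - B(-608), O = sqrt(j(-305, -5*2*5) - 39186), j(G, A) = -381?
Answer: 739328/136651512463 + 22*I*sqrt(327)/136651512463 ≈ 5.4103e-6 + 2.9113e-9*I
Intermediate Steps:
O = 11*I*sqrt(327) (O = sqrt(-381 - 39186) = sqrt(-39567) = 11*I*sqrt(327) ≈ 198.91*I)
R = 184832 - 11*I*sqrt(327)/2 (R = -(11*I*sqrt(327) - 1*(-608)**2)/2 = -(11*I*sqrt(327) - 1*369664)/2 = -(11*I*sqrt(327) - 369664)/2 = -(-369664 + 11*I*sqrt(327))/2 = 184832 - 11*I*sqrt(327)/2 ≈ 1.8483e+5 - 99.457*I)
1/R = 1/(184832 - 11*I*sqrt(327)/2)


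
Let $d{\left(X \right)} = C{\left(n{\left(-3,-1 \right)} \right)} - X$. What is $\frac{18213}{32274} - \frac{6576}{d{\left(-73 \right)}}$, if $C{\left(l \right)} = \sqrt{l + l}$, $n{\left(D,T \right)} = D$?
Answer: $- \frac{466542509}{5217630} + \frac{6576 i \sqrt{6}}{5335} \approx -89.417 + 3.0193 i$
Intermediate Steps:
$C{\left(l \right)} = \sqrt{2} \sqrt{l}$ ($C{\left(l \right)} = \sqrt{2 l} = \sqrt{2} \sqrt{l}$)
$d{\left(X \right)} = - X + i \sqrt{6}$ ($d{\left(X \right)} = \sqrt{2} \sqrt{-3} - X = \sqrt{2} i \sqrt{3} - X = i \sqrt{6} - X = - X + i \sqrt{6}$)
$\frac{18213}{32274} - \frac{6576}{d{\left(-73 \right)}} = \frac{18213}{32274} - \frac{6576}{\left(-1\right) \left(-73\right) + i \sqrt{6}} = 18213 \cdot \frac{1}{32274} - \frac{6576}{73 + i \sqrt{6}} = \frac{6071}{10758} - \frac{6576}{73 + i \sqrt{6}}$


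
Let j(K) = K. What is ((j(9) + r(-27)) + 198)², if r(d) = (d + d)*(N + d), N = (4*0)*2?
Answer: 2772225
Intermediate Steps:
N = 0 (N = 0*2 = 0)
r(d) = 2*d² (r(d) = (d + d)*(0 + d) = (2*d)*d = 2*d²)
((j(9) + r(-27)) + 198)² = ((9 + 2*(-27)²) + 198)² = ((9 + 2*729) + 198)² = ((9 + 1458) + 198)² = (1467 + 198)² = 1665² = 2772225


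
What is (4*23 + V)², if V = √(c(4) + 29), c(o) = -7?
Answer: (92 + √22)² ≈ 9349.0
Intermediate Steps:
V = √22 (V = √(-7 + 29) = √22 ≈ 4.6904)
(4*23 + V)² = (4*23 + √22)² = (92 + √22)²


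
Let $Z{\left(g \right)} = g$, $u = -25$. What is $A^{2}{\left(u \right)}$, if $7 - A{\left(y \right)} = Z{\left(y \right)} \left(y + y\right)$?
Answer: $1545049$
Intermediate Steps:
$A{\left(y \right)} = 7 - 2 y^{2}$ ($A{\left(y \right)} = 7 - y \left(y + y\right) = 7 - y 2 y = 7 - 2 y^{2}$)
$A^{2}{\left(u \right)} = \left(7 - 2 \left(-25\right)^{2}\right)^{2} = \left(7 - 1250\right)^{2} = \left(-1243\right)^{2} = 1545049$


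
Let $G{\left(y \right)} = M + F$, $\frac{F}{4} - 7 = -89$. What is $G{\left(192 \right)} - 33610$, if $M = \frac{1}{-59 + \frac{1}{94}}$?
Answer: $- \frac{188186304}{5545} \approx -33938.0$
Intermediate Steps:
$M = - \frac{94}{5545}$ ($M = \frac{1}{-59 + \frac{1}{94}} = \frac{1}{- \frac{5545}{94}} = - \frac{94}{5545} \approx -0.016952$)
$F = -328$ ($F = 28 + 4 \left(-89\right) = 28 - 356 = -328$)
$G{\left(y \right)} = - \frac{1818854}{5545}$ ($G{\left(y \right)} = - \frac{94}{5545} - 328 = - \frac{1818854}{5545}$)
$G{\left(192 \right)} - 33610 = - \frac{1818854}{5545} - 33610 = - \frac{188186304}{5545}$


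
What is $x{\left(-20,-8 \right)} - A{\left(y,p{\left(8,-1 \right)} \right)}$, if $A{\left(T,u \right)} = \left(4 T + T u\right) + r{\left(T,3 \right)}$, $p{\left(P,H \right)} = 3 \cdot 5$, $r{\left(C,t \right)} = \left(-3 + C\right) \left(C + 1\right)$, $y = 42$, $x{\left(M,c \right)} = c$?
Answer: $-2483$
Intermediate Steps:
$r{\left(C,t \right)} = \left(1 + C\right) \left(-3 + C\right)$ ($r{\left(C,t \right)} = \left(-3 + C\right) \left(1 + C\right) = \left(1 + C\right) \left(-3 + C\right)$)
$p{\left(P,H \right)} = 15$
$A{\left(T,u \right)} = -3 + T^{2} + 2 T + T u$ ($A{\left(T,u \right)} = \left(4 T + T u\right) - \left(3 - T^{2} + 2 T\right) = -3 + T^{2} + 2 T + T u$)
$x{\left(-20,-8 \right)} - A{\left(y,p{\left(8,-1 \right)} \right)} = -8 - \left(-3 + 42^{2} + 2 \cdot 42 + 42 \cdot 15\right) = -8 - \left(-3 + 1764 + 84 + 630\right) = -8 - 2475 = -2483$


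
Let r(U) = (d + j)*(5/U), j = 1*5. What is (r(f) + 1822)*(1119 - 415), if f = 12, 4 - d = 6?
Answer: 1283568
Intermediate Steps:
d = -2 (d = 4 - 1*6 = 4 - 6 = -2)
j = 5
r(U) = 15/U (r(U) = (-2 + 5)*(5/U) = 3*(5/U) = 15/U)
(r(f) + 1822)*(1119 - 415) = (15/12 + 1822)*(1119 - 415) = (15*(1/12) + 1822)*704 = (5/4 + 1822)*704 = (7293/4)*704 = 1283568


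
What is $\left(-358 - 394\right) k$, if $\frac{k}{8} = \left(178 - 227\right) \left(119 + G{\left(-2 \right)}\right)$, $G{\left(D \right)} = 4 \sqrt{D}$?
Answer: $35079296 + 1179136 i \sqrt{2} \approx 3.5079 \cdot 10^{7} + 1.6676 \cdot 10^{6} i$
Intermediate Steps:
$k = -46648 - 1568 i \sqrt{2}$ ($k = 8 \left(178 - 227\right) \left(119 + 4 \sqrt{-2}\right) = 8 \left(- 49 \left(119 + 4 i \sqrt{2}\right)\right) = 8 \left(-5831 - 196 i \sqrt{2}\right) = -46648 - 1568 i \sqrt{2} \approx -46648.0 - 2217.5 i$)
$\left(-358 - 394\right) k = \left(-358 - 394\right) \left(-46648 - 1568 i \sqrt{2}\right) = - 752 \left(-46648 - 1568 i \sqrt{2}\right) = 35079296 + 1179136 i \sqrt{2}$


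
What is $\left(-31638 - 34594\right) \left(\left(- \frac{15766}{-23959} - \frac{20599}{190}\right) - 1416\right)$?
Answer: $\frac{12089893872804}{119795} \approx 1.0092 \cdot 10^{8}$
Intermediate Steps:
$\left(-31638 - 34594\right) \left(\left(- \frac{15766}{-23959} - \frac{20599}{190}\right) - 1416\right) = - 66232 \left(\left(\left(-15766\right) \left(- \frac{1}{23959}\right) - \frac{20599}{190}\right) - 1416\right) = - 66232 \left(\left(\frac{15766}{23959} - \frac{20599}{190}\right) - 1416\right) = - 66232 \left(- \frac{25817679}{239590} - 1416\right) = \left(-66232\right) \left(- \frac{365077119}{239590}\right) = \frac{12089893872804}{119795}$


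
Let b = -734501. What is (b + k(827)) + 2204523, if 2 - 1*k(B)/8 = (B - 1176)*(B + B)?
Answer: 6088006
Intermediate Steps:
k(B) = 16 - 16*B*(-1176 + B) (k(B) = 16 - 8*(B - 1176)*(B + B) = 16 - 8*(-1176 + B)*2*B = 16 - 16*B*(-1176 + B))
(b + k(827)) + 2204523 = (-734501 + (16 - 16*827**2 + 18816*827)) + 2204523 = (-734501 + (16 - 16*683929 + 15560832)) + 2204523 = (-734501 + (16 - 10942864 + 15560832)) + 2204523 = (-734501 + 4617984) + 2204523 = 3883483 + 2204523 = 6088006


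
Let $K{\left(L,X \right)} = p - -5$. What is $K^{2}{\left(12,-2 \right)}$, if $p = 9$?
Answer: $196$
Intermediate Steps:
$K{\left(L,X \right)} = 14$ ($K{\left(L,X \right)} = 9 - -5 = 9 + 5 = 14$)
$K^{2}{\left(12,-2 \right)} = 14^{2} = 196$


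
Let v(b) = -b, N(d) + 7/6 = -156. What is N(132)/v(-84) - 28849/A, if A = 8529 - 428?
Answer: -22179139/4082904 ≈ -5.4322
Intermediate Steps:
A = 8101
N(d) = -943/6 (N(d) = -7/6 - 156 = -943/6)
N(132)/v(-84) - 28849/A = -943/(6*((-1*(-84)))) - 28849/8101 = -943/6/84 - 28849*1/8101 = -943/6*1/84 - 28849/8101 = -943/504 - 28849/8101 = -22179139/4082904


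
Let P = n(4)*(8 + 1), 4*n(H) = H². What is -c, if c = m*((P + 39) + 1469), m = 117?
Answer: -180648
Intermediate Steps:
n(H) = H²/4
P = 36 (P = ((¼)*4²)*(8 + 1) = ((¼)*16)*9 = 4*9 = 36)
c = 180648 (c = 117*((36 + 39) + 1469) = 117*(75 + 1469) = 117*1544 = 180648)
-c = -1*180648 = -180648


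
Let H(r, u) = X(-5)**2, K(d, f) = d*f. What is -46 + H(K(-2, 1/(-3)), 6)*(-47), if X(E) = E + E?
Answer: -4746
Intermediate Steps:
X(E) = 2*E
H(r, u) = 100 (H(r, u) = (2*(-5))**2 = (-10)**2 = 100)
-46 + H(K(-2, 1/(-3)), 6)*(-47) = -46 + 100*(-47) = -46 - 4700 = -4746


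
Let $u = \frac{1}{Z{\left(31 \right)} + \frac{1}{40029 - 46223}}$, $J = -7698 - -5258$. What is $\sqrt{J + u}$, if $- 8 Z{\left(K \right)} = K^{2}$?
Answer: $\frac{4 i \sqrt{1350833053406471}}{2976221} \approx 49.396 i$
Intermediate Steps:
$Z{\left(K \right)} = - \frac{K^{2}}{8}$
$J = -2440$ ($J = -7698 + 5258 = -2440$)
$u = - \frac{24776}{2976221}$ ($u = \frac{1}{- \frac{31^{2}}{8} + \frac{1}{40029 - 46223}} = \frac{1}{\left(- \frac{1}{8}\right) 961 + \frac{1}{-6194}} = \frac{1}{- \frac{961}{8} - \frac{1}{6194}} = \frac{1}{- \frac{2976221}{24776}} = - \frac{24776}{2976221} \approx -0.0083247$)
$\sqrt{J + u} = \sqrt{-2440 - \frac{24776}{2976221}} = \sqrt{- \frac{7262004016}{2976221}} = \frac{4 i \sqrt{1350833053406471}}{2976221}$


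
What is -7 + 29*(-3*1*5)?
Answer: -442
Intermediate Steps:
-7 + 29*(-3*1*5) = -7 + 29*(-3*5) = -7 + 29*(-15) = -7 - 435 = -442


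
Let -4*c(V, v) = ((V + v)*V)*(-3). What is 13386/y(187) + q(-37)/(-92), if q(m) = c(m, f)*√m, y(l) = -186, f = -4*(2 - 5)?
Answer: -2231/31 - 2775*I*√37/368 ≈ -71.968 - 45.869*I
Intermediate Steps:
f = 12 (f = -4*(-3) = 12)
c(V, v) = 3*V*(V + v)/4 (c(V, v) = -(V + v)*V*(-3)/4 = -V*(V + v)*(-3)/4 = -(-3)*V*(V + v)/4 = 3*V*(V + v)/4)
q(m) = 3*m^(3/2)*(12 + m)/4 (q(m) = (3*m*(m + 12)/4)*√m = (3*m*(12 + m)/4)*√m = 3*m^(3/2)*(12 + m)/4)
13386/y(187) + q(-37)/(-92) = 13386/(-186) + (3*(-37)^(3/2)*(12 - 37)/4)/(-92) = 13386*(-1/186) + ((¾)*(-37*I*√37)*(-25))*(-1/92) = -2231/31 + (2775*I*√37/4)*(-1/92) = -2231/31 - 2775*I*√37/368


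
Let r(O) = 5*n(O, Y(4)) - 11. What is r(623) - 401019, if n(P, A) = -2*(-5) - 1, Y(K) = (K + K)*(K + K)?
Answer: -400985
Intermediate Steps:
Y(K) = 4*K² (Y(K) = (2*K)*(2*K) = 4*K²)
n(P, A) = 9 (n(P, A) = 10 - 1 = 9)
r(O) = 34 (r(O) = 5*9 - 11 = 45 - 11 = 34)
r(623) - 401019 = 34 - 401019 = -400985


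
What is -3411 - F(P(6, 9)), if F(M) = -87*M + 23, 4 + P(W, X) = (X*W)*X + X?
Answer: 39283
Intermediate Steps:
P(W, X) = -4 + X + W*X² (P(W, X) = -4 + ((X*W)*X + X) = -4 + ((W*X)*X + X) = -4 + (W*X² + X) = -4 + (X + W*X²) = -4 + X + W*X²)
F(M) = 23 - 87*M
-3411 - F(P(6, 9)) = -3411 - (23 - 87*(-4 + 9 + 6*9²)) = -3411 - (23 - 87*(-4 + 9 + 6*81)) = -3411 - (23 - 87*(-4 + 9 + 486)) = -3411 - (23 - 87*491) = -3411 - (23 - 42717) = -3411 - 1*(-42694) = -3411 + 42694 = 39283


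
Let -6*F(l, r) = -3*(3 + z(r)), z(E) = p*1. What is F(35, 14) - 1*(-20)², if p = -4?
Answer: -801/2 ≈ -400.50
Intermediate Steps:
z(E) = -4 (z(E) = -4*1 = -4)
F(l, r) = -½ (F(l, r) = -(-1)*(3 - 4)/2 = -(-1)*(-1)/2 = -⅙*3 = -½)
F(35, 14) - 1*(-20)² = -½ - 1*(-20)² = -½ - 1*400 = -½ - 400 = -801/2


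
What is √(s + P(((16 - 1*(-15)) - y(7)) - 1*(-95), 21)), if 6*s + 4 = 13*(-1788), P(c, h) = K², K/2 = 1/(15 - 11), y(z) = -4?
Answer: I*√139479/6 ≈ 62.245*I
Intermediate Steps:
K = ½ (K = 2/(15 - 11) = 2/4 = 2*(¼) = ½ ≈ 0.50000)
P(c, h) = ¼ (P(c, h) = (½)² = ¼)
s = -11624/3 (s = -⅔ + (13*(-1788))/6 = -⅔ + (⅙)*(-23244) = -⅔ - 3874 = -11624/3 ≈ -3874.7)
√(s + P(((16 - 1*(-15)) - y(7)) - 1*(-95), 21)) = √(-11624/3 + ¼) = √(-46493/12) = I*√139479/6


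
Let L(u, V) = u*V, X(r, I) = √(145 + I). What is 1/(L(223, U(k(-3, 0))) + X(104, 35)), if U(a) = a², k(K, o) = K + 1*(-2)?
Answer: 1115/6216089 - 6*√5/31080445 ≈ 0.00017894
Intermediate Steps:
k(K, o) = -2 + K (k(K, o) = K - 2 = -2 + K)
L(u, V) = V*u
1/(L(223, U(k(-3, 0))) + X(104, 35)) = 1/((-2 - 3)²*223 + √(145 + 35)) = 1/((-5)²*223 + √180) = 1/(25*223 + 6*√5) = 1/(5575 + 6*√5)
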